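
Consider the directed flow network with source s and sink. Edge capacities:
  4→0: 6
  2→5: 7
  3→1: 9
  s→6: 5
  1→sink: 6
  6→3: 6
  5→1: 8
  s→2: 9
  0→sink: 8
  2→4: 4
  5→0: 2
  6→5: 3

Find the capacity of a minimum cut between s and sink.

12

Max flow = 12 (via 4 augmenting paths).
In the residual at optimum, the set reachable from s is {1, 2, 3, 5, 6, s}.
Cut edges: 2→4 (cap 4), 5→0 (cap 2), 1→sink (cap 6). Sum = 12.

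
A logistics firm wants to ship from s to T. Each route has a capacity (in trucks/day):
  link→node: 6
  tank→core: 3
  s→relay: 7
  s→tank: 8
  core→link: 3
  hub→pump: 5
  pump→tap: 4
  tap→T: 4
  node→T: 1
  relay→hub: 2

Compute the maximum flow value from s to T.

Augment s→relay→hub→pump→tap→T: bottleneck 2. Total 2.
Augment s→tank→core→link→node→T: bottleneck 1. Total 3.
No augmenting path remains in the residual graph.

3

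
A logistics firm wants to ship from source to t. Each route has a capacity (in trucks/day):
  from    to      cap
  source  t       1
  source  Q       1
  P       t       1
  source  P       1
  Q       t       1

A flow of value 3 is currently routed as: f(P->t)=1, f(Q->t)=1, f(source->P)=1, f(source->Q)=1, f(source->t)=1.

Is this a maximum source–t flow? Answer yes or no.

Yes

Residual reachable from source: {source}; t is not reachable.
Saturated cut: source->Q, source->P, source->t with total capacity 3 = current flow value. Flow is maximum.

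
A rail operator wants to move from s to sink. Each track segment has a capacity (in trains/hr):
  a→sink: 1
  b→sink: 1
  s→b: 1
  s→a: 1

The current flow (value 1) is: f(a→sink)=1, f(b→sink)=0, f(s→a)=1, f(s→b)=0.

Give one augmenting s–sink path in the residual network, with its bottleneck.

Residual along s→b→sink: s→b: 1, b→sink: 1.
Bottleneck = min = 1.

s→b→sink, bottleneck 1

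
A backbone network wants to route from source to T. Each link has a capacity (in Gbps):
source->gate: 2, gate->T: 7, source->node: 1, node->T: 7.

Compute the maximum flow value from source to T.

Augment source->gate->T: bottleneck 2. Total 2.
Augment source->node->T: bottleneck 1. Total 3.
No augmenting path remains in the residual graph.

3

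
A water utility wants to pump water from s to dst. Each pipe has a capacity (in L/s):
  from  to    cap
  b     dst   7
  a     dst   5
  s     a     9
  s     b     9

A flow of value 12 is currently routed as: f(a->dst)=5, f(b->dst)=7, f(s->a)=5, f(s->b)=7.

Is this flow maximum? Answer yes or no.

Residual reachable from s: {a, b, s}; dst is not reachable.
Saturated cut: b->dst, a->dst with total capacity 12 = current flow value. Flow is maximum.

Yes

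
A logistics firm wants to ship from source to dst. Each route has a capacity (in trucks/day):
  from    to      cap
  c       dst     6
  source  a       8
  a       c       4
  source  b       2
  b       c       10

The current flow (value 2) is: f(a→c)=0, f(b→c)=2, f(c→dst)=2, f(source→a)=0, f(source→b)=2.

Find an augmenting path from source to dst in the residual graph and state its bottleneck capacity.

Residual along source→a→c→dst: source→a: 8, a→c: 4, c→dst: 4.
Bottleneck = min = 4.

source→a→c→dst, bottleneck 4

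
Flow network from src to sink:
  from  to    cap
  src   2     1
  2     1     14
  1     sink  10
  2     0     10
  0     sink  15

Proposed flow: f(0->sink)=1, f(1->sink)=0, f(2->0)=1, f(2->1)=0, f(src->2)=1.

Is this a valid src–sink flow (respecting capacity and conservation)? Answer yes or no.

Every edge has 0 ≤ f(e) ≤ cap(e).
At each intermediate node, inflow equals outflow.

Yes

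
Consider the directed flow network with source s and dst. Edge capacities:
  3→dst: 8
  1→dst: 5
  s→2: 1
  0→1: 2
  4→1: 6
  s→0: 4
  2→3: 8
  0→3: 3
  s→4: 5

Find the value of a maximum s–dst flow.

Augment s→2→3→dst: bottleneck 1. Total 1.
Augment s→0→1→dst: bottleneck 2. Total 3.
Augment s→0→3→dst: bottleneck 2. Total 5.
Augment s→4→1→dst: bottleneck 3. Total 8.
Augment s→4→1→0→3→dst: bottleneck 1. Total 9.
No augmenting path remains in the residual graph.

9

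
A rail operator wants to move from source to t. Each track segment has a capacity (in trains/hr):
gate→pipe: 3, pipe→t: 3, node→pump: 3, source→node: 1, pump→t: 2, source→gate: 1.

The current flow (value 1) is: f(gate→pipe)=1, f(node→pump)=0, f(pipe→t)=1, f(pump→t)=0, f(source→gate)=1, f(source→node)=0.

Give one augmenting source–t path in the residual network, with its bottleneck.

Residual along source→node→pump→t: source→node: 1, node→pump: 3, pump→t: 2.
Bottleneck = min = 1.

source→node→pump→t, bottleneck 1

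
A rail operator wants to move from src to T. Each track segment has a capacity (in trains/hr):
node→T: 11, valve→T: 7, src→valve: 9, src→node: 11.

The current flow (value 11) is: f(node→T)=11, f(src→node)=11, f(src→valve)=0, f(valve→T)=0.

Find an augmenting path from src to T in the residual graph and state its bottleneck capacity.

Residual along src→valve→T: src→valve: 9, valve→T: 7.
Bottleneck = min = 7.

src→valve→T, bottleneck 7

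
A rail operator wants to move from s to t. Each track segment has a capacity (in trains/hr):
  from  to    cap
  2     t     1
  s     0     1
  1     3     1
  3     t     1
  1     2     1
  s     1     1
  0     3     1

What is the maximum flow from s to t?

2

Augment s->0->3->t: bottleneck 1. Total 1.
Augment s->1->2->t: bottleneck 1. Total 2.
No augmenting path remains in the residual graph.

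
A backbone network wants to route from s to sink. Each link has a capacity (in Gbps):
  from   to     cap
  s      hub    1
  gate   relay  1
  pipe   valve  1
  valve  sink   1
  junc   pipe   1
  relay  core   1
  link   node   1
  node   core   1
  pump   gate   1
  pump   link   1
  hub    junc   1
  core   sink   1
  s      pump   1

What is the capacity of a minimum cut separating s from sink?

2

Max flow = 2 (via 2 augmenting paths).
In the residual at optimum, the set reachable from s is {s}.
Cut edges: s→hub (cap 1), s→pump (cap 1). Sum = 2.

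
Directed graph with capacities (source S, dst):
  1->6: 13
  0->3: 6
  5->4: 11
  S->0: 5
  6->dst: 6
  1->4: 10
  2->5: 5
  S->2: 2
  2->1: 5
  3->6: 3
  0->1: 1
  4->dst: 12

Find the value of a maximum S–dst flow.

6

Augment S->0->3->6->dst: bottleneck 3. Total 3.
Augment S->0->1->6->dst: bottleneck 1. Total 4.
Augment S->2->1->6->dst: bottleneck 2. Total 6.
No augmenting path remains in the residual graph.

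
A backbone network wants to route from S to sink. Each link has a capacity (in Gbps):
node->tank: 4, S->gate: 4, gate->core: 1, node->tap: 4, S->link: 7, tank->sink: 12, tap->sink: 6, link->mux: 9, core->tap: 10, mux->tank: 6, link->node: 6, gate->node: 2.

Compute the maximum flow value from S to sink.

Augment S->gate->core->tap->sink: bottleneck 1. Total 1.
Augment S->gate->node->tap->sink: bottleneck 2. Total 3.
Augment S->link->node->tap->sink: bottleneck 2. Total 5.
Augment S->link->node->tank->sink: bottleneck 4. Total 9.
Augment S->link->mux->tank->sink: bottleneck 1. Total 10.
No augmenting path remains in the residual graph.

10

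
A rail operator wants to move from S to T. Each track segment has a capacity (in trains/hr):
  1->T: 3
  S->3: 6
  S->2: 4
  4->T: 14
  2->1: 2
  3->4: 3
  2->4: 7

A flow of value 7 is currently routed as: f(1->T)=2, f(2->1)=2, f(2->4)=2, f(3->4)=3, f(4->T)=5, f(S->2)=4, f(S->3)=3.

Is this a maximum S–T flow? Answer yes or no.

Residual reachable from S: {3, S}; T is not reachable.
Saturated cut: S->2, 3->4 with total capacity 7 = current flow value. Flow is maximum.

Yes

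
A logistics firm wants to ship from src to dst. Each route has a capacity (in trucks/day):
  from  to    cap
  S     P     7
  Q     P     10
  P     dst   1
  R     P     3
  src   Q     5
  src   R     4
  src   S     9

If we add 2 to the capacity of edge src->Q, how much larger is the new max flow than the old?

Original max flow = 1.
Edge src->Q does not cross the min cut (source side {P, Q, R, S, src}), so extra capacity there cannot help.
New max flow = 1. Increase = 0.

0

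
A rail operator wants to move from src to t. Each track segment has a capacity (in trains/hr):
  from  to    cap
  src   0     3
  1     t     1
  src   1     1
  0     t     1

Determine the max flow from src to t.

Augment src→1→t: bottleneck 1. Total 1.
Augment src→0→t: bottleneck 1. Total 2.
No augmenting path remains in the residual graph.

2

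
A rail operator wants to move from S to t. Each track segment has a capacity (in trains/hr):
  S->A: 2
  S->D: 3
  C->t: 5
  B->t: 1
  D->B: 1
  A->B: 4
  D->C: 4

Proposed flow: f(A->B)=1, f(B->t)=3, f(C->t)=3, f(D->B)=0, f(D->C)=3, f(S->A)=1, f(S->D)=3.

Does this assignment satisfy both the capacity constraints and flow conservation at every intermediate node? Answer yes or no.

Capacity violated on B->t: flow 3 > capacity 1.

No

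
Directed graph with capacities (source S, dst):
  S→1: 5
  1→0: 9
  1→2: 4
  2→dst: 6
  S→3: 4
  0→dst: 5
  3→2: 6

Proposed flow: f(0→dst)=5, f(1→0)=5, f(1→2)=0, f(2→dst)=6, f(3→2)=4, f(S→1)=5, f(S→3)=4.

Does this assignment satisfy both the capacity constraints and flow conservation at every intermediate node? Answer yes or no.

Conservation fails at 2: inflow 4 ≠ outflow 6.

No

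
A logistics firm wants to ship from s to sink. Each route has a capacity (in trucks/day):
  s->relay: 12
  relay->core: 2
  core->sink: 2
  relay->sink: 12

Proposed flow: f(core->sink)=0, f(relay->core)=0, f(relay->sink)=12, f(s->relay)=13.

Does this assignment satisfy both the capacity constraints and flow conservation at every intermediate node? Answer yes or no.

No

Capacity violated on s->relay: flow 13 > capacity 12.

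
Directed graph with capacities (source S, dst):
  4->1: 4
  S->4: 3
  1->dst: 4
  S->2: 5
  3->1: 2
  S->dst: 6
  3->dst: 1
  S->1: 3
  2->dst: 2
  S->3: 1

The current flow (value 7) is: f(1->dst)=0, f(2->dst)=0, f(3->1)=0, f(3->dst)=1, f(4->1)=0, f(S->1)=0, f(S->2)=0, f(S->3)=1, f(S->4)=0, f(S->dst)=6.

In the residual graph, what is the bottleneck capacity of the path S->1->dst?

3

Residual capacities along the path: S->1: 3, 1->dst: 4.
Minimum is 3.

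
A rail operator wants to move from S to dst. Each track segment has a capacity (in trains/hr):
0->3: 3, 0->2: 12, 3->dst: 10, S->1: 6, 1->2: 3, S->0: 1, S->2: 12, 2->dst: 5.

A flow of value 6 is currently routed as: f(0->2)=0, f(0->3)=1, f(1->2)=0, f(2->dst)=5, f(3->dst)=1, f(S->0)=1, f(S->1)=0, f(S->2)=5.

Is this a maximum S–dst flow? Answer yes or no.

Yes

Residual reachable from S: {1, 2, S}; dst is not reachable.
Saturated cut: S->0, 2->dst with total capacity 6 = current flow value. Flow is maximum.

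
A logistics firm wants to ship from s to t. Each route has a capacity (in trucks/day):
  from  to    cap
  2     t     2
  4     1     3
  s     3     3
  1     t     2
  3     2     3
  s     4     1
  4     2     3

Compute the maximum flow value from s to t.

3

Augment s->3->2->t: bottleneck 2. Total 2.
Augment s->4->1->t: bottleneck 1. Total 3.
No augmenting path remains in the residual graph.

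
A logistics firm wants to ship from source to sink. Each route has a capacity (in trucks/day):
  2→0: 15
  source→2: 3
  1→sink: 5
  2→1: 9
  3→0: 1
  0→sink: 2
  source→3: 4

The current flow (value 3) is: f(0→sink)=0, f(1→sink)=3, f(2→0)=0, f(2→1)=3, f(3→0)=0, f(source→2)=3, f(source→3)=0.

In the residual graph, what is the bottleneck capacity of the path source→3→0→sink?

Residual capacities along the path: source→3: 4, 3→0: 1, 0→sink: 2.
Minimum is 1.

1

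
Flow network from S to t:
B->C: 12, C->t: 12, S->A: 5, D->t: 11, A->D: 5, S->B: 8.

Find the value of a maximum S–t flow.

Augment S->A->D->t: bottleneck 5. Total 5.
Augment S->B->C->t: bottleneck 8. Total 13.
No augmenting path remains in the residual graph.

13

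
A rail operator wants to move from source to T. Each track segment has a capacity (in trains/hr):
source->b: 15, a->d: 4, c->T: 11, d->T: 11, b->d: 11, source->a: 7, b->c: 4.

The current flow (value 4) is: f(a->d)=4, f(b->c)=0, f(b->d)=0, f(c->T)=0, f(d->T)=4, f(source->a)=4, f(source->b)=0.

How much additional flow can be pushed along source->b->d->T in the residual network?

Residual capacities along the path: source->b: 15, b->d: 11, d->T: 7.
Minimum is 7.

7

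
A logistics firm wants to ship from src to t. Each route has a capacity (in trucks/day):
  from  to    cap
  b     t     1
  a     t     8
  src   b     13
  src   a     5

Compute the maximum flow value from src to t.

6

Augment src->b->t: bottleneck 1. Total 1.
Augment src->a->t: bottleneck 5. Total 6.
No augmenting path remains in the residual graph.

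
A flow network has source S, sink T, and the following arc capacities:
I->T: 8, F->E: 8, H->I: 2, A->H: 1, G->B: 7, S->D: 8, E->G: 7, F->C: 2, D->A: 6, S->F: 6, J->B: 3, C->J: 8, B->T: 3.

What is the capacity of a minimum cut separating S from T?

4

Max flow = 4 (via 3 augmenting paths).
In the residual at optimum, the set reachable from S is {A, B, C, D, E, F, G, J, S}.
Cut edges: A->H (cap 1), B->T (cap 3). Sum = 4.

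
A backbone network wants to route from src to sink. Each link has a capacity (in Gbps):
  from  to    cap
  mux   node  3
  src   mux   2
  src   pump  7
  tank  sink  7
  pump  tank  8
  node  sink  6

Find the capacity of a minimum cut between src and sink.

Max flow = 9 (via 2 augmenting paths).
In the residual at optimum, the set reachable from src is {src}.
Cut edges: src→mux (cap 2), src→pump (cap 7). Sum = 9.

9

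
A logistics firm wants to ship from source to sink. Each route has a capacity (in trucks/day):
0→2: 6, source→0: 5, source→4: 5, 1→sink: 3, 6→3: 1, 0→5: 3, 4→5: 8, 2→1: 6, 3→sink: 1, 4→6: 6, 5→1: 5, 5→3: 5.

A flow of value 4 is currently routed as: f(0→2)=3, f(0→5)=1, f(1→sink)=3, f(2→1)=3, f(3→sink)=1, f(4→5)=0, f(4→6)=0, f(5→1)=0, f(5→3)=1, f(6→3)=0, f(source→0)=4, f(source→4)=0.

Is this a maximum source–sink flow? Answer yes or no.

Yes

Residual reachable from source: {0, 1, 2, 3, 4, 5, 6, source}; sink is not reachable.
Saturated cut: 1→sink, 3→sink with total capacity 4 = current flow value. Flow is maximum.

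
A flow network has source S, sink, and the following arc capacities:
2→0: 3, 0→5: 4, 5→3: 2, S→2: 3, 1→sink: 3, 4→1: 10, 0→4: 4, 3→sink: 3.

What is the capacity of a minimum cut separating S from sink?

Max flow = 3 (via 1 augmenting path).
In the residual at optimum, the set reachable from S is {S}.
Cut edges: S→2 (cap 3). Sum = 3.

3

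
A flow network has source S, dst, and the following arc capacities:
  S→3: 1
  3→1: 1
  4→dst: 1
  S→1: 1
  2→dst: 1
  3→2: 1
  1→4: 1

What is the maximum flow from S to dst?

2

Augment S→3→2→dst: bottleneck 1. Total 1.
Augment S→1→4→dst: bottleneck 1. Total 2.
No augmenting path remains in the residual graph.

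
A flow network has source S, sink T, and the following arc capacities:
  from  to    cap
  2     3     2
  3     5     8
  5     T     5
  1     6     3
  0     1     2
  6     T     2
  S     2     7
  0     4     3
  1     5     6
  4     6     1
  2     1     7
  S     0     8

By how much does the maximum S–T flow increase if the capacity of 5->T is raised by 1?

1

Original max flow = 7.
After raising cap(5->T), augmenting paths through that edge carry 1 more unit.
New max flow = 8. Increase = 1.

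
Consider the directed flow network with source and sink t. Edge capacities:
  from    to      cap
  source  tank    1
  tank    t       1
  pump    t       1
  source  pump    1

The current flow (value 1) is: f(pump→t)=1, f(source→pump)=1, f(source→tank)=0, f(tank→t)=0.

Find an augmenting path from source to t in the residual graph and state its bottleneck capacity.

source→tank→t, bottleneck 1

Residual along source→tank→t: source→tank: 1, tank→t: 1.
Bottleneck = min = 1.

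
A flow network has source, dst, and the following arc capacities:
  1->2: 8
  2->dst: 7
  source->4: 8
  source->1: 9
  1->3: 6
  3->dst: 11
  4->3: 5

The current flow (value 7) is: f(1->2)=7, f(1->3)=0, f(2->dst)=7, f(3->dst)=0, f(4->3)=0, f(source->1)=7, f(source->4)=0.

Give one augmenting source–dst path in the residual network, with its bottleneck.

Residual along source->1->3->dst: source->1: 2, 1->3: 6, 3->dst: 11.
Bottleneck = min = 2.

source->1->3->dst, bottleneck 2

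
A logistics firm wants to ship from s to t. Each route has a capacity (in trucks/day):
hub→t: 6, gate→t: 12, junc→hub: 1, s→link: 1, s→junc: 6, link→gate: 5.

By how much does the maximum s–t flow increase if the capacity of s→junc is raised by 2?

Original max flow = 2.
Edge s→junc does not cross the min cut (source side {junc, s}), so extra capacity there cannot help.
New max flow = 2. Increase = 0.

0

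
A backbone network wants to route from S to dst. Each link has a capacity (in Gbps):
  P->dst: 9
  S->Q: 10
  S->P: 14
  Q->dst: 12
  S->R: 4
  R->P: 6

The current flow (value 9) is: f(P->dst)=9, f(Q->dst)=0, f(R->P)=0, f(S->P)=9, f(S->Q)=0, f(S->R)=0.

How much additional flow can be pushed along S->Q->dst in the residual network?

Residual capacities along the path: S->Q: 10, Q->dst: 12.
Minimum is 10.

10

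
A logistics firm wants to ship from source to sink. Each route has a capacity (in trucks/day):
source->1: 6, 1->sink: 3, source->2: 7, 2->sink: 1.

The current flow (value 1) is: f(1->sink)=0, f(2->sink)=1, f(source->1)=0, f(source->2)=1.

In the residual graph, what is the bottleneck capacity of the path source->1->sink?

Residual capacities along the path: source->1: 6, 1->sink: 3.
Minimum is 3.

3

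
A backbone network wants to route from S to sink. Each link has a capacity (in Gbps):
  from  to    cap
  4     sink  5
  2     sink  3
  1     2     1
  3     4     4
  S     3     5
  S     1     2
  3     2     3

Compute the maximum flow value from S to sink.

6

Augment S->3->4->sink: bottleneck 4. Total 4.
Augment S->3->2->sink: bottleneck 1. Total 5.
Augment S->1->2->sink: bottleneck 1. Total 6.
No augmenting path remains in the residual graph.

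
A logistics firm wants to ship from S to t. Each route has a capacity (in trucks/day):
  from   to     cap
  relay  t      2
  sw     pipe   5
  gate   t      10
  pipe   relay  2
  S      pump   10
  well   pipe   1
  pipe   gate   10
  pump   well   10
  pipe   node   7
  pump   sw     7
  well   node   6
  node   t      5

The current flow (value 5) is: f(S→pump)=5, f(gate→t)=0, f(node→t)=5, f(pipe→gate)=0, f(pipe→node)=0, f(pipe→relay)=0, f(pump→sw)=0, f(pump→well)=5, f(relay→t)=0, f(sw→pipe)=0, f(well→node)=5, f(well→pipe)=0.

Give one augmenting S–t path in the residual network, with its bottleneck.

Residual along S→pump→sw→pipe→relay→t: S→pump: 5, pump→sw: 7, sw→pipe: 5, pipe→relay: 2, relay→t: 2.
Bottleneck = min = 2.

S→pump→sw→pipe→relay→t, bottleneck 2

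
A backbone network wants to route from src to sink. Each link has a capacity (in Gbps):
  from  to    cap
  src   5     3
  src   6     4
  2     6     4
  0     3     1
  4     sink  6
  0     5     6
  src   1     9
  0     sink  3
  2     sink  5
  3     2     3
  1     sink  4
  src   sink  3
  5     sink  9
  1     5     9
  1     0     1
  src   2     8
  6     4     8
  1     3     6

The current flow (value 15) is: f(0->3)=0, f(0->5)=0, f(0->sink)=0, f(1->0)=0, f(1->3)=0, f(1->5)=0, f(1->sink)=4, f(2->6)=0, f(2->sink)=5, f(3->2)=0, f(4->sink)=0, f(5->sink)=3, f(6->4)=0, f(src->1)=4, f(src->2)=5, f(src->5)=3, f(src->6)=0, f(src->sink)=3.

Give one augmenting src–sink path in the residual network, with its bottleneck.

Residual along src->1->0->sink: src->1: 5, 1->0: 1, 0->sink: 3.
Bottleneck = min = 1.

src->1->0->sink, bottleneck 1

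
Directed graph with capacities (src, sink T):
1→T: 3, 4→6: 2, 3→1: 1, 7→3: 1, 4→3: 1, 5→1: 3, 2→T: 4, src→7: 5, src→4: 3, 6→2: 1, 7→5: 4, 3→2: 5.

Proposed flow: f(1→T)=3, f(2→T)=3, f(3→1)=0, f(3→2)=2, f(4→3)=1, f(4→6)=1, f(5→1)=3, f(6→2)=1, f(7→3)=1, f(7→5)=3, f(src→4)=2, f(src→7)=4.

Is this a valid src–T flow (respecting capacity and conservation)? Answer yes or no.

Yes

Every edge has 0 ≤ f(e) ≤ cap(e).
At each intermediate node, inflow equals outflow.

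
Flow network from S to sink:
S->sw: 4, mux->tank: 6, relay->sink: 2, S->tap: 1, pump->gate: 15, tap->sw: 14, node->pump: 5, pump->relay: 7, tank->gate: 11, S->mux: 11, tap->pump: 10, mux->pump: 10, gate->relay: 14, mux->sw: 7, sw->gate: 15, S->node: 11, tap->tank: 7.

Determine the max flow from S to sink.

2

Augment S->node->pump->relay->sink: bottleneck 2. Total 2.
No augmenting path remains in the residual graph.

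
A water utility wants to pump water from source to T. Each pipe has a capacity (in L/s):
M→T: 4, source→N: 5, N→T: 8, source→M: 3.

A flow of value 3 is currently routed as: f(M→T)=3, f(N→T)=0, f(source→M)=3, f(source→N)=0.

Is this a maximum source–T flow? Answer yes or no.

Residual path source→N→T has bottleneck 5 > 0.
Pushing 5 along it raises the flow to 8, so the given flow is not maximum.

No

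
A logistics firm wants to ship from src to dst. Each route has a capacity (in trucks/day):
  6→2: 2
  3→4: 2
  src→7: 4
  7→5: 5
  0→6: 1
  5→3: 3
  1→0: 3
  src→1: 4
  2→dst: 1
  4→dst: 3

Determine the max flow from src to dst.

3

Augment src→7→5→3→4→dst: bottleneck 2. Total 2.
Augment src→1→0→6→2→dst: bottleneck 1. Total 3.
No augmenting path remains in the residual graph.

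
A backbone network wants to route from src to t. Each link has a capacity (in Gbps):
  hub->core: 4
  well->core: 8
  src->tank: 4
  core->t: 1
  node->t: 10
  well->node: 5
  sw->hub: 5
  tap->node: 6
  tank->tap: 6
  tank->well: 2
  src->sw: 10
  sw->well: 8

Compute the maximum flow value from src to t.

10

Augment src->sw->hub->core->t: bottleneck 1. Total 1.
Augment src->sw->well->node->t: bottleneck 5. Total 6.
Augment src->tank->tap->node->t: bottleneck 4. Total 10.
No augmenting path remains in the residual graph.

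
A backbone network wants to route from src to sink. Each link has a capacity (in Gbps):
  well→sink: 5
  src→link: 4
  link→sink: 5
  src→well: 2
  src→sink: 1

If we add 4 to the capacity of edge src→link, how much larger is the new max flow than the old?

Original max flow = 7.
After raising cap(src→link), augmenting paths through that edge carry 1 more unit.
New max flow = 8. Increase = 1.

1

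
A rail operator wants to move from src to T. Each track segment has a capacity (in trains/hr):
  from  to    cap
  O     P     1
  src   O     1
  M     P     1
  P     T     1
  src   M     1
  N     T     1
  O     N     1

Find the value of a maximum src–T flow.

Augment src->M->P->T: bottleneck 1. Total 1.
Augment src->O->N->T: bottleneck 1. Total 2.
No augmenting path remains in the residual graph.

2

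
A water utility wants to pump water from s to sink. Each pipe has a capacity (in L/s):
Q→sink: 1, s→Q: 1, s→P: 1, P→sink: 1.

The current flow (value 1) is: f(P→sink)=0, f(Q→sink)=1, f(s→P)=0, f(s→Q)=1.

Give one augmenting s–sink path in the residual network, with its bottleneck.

s→P→sink, bottleneck 1

Residual along s→P→sink: s→P: 1, P→sink: 1.
Bottleneck = min = 1.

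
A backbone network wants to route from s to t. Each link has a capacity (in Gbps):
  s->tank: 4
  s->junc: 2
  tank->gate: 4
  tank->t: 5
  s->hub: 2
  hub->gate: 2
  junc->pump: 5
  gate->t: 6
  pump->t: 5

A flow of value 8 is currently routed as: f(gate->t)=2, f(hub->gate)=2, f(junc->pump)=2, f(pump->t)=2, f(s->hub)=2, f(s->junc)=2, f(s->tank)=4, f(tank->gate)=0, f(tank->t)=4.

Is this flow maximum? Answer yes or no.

Yes

Residual reachable from s: {s}; t is not reachable.
Saturated cut: s->tank, s->hub, s->junc with total capacity 8 = current flow value. Flow is maximum.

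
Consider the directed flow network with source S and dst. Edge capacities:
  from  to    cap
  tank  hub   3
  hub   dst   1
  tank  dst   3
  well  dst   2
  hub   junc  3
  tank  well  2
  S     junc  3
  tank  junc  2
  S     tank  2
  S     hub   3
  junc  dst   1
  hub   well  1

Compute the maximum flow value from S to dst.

5

Augment S→tank→dst: bottleneck 2. Total 2.
Augment S→hub→dst: bottleneck 1. Total 3.
Augment S→junc→dst: bottleneck 1. Total 4.
Augment S→hub→well→dst: bottleneck 1. Total 5.
No augmenting path remains in the residual graph.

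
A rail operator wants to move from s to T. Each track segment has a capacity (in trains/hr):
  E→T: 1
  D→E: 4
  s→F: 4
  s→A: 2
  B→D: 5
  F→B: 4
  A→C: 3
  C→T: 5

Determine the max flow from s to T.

Augment s→A→C→T: bottleneck 2. Total 2.
Augment s→F→B→D→E→T: bottleneck 1. Total 3.
No augmenting path remains in the residual graph.

3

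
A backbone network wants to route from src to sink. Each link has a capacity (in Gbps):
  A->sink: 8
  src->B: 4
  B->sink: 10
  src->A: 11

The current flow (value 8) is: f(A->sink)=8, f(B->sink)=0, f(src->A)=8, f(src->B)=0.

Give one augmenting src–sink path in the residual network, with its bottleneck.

Residual along src->B->sink: src->B: 4, B->sink: 10.
Bottleneck = min = 4.

src->B->sink, bottleneck 4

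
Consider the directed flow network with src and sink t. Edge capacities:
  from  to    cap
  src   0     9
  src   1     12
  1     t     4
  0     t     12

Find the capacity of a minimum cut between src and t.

13

Max flow = 13 (via 2 augmenting paths).
In the residual at optimum, the set reachable from src is {1, src}.
Cut edges: src->0 (cap 9), 1->t (cap 4). Sum = 13.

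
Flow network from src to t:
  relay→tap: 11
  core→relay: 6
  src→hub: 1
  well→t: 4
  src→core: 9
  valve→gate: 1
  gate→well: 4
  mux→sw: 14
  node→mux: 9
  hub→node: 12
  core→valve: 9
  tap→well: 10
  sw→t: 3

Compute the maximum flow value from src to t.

5

Augment src→hub→node→mux→sw→t: bottleneck 1. Total 1.
Augment src→core→valve→gate→well→t: bottleneck 1. Total 2.
Augment src→core→relay→tap→well→t: bottleneck 3. Total 5.
No augmenting path remains in the residual graph.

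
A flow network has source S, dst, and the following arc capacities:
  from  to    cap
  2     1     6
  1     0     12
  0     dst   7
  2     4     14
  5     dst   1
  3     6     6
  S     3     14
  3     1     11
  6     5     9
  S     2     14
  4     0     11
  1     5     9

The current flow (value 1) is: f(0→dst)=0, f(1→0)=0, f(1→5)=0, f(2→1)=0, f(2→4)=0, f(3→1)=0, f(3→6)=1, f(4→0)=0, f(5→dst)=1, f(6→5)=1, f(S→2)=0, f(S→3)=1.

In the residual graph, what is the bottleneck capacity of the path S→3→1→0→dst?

7

Residual capacities along the path: S→3: 13, 3→1: 11, 1→0: 12, 0→dst: 7.
Minimum is 7.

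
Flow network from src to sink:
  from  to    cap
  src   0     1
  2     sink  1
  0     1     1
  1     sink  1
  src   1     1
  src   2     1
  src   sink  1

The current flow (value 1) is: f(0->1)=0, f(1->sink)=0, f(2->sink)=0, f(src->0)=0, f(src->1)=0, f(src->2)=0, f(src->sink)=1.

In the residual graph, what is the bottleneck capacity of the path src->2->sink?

1

Residual capacities along the path: src->2: 1, 2->sink: 1.
Minimum is 1.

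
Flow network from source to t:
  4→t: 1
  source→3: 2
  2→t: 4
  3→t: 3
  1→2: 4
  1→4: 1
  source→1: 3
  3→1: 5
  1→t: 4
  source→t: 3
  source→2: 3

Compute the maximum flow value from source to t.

11

Augment source→t: bottleneck 3. Total 3.
Augment source→3→t: bottleneck 2. Total 5.
Augment source→1→t: bottleneck 3. Total 8.
Augment source→2→t: bottleneck 3. Total 11.
No augmenting path remains in the residual graph.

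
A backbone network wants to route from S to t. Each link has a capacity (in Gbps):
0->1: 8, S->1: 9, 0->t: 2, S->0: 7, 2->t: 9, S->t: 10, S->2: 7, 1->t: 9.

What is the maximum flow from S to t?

28

Augment S->t: bottleneck 10. Total 10.
Augment S->0->t: bottleneck 2. Total 12.
Augment S->2->t: bottleneck 7. Total 19.
Augment S->1->t: bottleneck 9. Total 28.
No augmenting path remains in the residual graph.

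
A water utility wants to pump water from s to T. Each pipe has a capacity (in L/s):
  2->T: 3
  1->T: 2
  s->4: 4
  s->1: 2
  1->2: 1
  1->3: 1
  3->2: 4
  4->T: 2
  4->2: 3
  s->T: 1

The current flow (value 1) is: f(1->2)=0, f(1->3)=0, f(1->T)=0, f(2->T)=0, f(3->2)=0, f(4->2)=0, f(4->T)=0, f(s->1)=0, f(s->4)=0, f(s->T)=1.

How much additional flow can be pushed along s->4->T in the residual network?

Residual capacities along the path: s->4: 4, 4->T: 2.
Minimum is 2.

2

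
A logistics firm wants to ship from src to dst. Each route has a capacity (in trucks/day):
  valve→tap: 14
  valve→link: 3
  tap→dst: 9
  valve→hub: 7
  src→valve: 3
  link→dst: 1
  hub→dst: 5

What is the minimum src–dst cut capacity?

Max flow = 3 (via 1 augmenting path).
In the residual at optimum, the set reachable from src is {src}.
Cut edges: src→valve (cap 3). Sum = 3.

3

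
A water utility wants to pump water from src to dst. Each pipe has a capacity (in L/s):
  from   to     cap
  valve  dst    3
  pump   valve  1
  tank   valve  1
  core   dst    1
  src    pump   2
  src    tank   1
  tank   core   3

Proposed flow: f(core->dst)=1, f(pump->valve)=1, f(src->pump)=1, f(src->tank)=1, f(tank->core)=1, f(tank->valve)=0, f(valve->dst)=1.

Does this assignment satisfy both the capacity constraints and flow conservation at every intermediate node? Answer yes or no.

Every edge has 0 ≤ f(e) ≤ cap(e).
At each intermediate node, inflow equals outflow.

Yes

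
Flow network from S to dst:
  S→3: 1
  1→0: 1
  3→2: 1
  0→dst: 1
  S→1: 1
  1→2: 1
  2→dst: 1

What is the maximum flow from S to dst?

2

Augment S→3→2→dst: bottleneck 1. Total 1.
Augment S→1→0→dst: bottleneck 1. Total 2.
No augmenting path remains in the residual graph.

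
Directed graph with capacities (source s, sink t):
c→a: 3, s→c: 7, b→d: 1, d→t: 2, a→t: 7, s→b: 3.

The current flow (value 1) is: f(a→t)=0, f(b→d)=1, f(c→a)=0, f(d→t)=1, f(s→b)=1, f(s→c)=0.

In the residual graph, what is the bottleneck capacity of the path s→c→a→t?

Residual capacities along the path: s→c: 7, c→a: 3, a→t: 7.
Minimum is 3.

3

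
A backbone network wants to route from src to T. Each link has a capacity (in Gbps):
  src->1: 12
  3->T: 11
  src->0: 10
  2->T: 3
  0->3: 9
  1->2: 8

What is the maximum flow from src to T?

Augment src->0->3->T: bottleneck 9. Total 9.
Augment src->1->2->T: bottleneck 3. Total 12.
No augmenting path remains in the residual graph.

12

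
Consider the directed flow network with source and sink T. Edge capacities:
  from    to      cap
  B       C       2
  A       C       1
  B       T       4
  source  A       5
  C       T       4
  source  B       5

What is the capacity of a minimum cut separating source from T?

6

Max flow = 6 (via 3 augmenting paths).
In the residual at optimum, the set reachable from source is {A, source}.
Cut edges: source→B (cap 5), A→C (cap 1). Sum = 6.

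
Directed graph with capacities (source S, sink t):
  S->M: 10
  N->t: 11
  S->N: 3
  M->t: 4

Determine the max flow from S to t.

7

Augment S->N->t: bottleneck 3. Total 3.
Augment S->M->t: bottleneck 4. Total 7.
No augmenting path remains in the residual graph.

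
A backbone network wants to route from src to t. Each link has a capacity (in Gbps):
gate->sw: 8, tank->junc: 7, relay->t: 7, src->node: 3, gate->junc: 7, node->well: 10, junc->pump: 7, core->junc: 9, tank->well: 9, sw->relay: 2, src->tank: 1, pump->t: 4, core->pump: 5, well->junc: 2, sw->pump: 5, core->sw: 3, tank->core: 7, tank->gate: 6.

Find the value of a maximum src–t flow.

Augment src->tank->core->pump->t: bottleneck 1. Total 1.
Augment src->node->well->junc->pump->t: bottleneck 2. Total 3.
No augmenting path remains in the residual graph.

3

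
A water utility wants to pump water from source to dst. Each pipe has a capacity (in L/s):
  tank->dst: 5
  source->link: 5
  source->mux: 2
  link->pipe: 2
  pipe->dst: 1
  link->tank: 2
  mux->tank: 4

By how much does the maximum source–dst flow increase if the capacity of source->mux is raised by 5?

Original max flow = 5.
After raising cap(source->mux), augmenting paths through that edge carry 1 more unit.
New max flow = 6. Increase = 1.

1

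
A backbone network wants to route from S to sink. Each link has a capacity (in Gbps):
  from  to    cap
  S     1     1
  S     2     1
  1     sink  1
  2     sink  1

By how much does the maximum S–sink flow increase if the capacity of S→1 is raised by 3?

0

Original max flow = 2.
Even with extra capacity on S→1, another cut of capacity 2 remains binding.
New max flow = 2. Increase = 0.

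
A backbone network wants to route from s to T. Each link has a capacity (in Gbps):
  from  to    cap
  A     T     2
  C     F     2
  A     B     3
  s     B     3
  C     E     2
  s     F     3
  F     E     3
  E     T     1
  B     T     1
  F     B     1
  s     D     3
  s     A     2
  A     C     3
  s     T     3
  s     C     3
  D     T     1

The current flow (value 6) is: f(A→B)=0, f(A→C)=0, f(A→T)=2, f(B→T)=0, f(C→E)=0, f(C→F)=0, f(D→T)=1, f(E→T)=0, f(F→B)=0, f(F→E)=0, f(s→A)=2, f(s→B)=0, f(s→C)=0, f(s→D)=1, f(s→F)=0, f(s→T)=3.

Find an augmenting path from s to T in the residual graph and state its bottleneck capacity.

Residual along s→B→T: s→B: 3, B→T: 1.
Bottleneck = min = 1.

s→B→T, bottleneck 1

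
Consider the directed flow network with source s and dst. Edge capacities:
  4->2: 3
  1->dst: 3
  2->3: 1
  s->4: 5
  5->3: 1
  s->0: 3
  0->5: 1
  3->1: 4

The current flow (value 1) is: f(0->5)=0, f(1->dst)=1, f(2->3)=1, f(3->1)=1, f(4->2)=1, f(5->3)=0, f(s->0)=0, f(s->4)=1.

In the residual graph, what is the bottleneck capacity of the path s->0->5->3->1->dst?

1

Residual capacities along the path: s->0: 3, 0->5: 1, 5->3: 1, 3->1: 3, 1->dst: 2.
Minimum is 1.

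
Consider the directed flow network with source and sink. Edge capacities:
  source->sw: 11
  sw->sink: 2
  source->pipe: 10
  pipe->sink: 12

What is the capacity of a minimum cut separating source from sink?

12

Max flow = 12 (via 2 augmenting paths).
In the residual at optimum, the set reachable from source is {source, sw}.
Cut edges: source->pipe (cap 10), sw->sink (cap 2). Sum = 12.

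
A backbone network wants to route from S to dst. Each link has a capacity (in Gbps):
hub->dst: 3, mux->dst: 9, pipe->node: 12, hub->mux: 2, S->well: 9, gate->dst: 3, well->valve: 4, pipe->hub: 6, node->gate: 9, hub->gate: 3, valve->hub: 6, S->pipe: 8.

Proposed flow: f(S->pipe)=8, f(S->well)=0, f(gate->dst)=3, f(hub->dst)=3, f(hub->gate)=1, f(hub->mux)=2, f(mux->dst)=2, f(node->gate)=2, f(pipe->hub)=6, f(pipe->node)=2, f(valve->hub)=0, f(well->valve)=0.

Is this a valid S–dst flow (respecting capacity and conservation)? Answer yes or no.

Every edge has 0 ≤ f(e) ≤ cap(e).
At each intermediate node, inflow equals outflow.

Yes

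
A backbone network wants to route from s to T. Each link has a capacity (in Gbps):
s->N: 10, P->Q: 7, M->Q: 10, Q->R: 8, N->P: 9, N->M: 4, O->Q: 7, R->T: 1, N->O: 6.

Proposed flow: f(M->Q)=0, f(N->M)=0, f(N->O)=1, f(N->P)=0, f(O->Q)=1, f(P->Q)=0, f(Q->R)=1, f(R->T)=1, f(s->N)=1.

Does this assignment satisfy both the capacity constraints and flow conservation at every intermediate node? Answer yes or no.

Every edge has 0 ≤ f(e) ≤ cap(e).
At each intermediate node, inflow equals outflow.

Yes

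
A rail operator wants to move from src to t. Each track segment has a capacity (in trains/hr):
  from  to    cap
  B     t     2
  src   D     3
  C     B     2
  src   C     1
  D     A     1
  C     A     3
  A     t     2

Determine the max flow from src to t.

2

Augment src→C→B→t: bottleneck 1. Total 1.
Augment src→D→A→t: bottleneck 1. Total 2.
No augmenting path remains in the residual graph.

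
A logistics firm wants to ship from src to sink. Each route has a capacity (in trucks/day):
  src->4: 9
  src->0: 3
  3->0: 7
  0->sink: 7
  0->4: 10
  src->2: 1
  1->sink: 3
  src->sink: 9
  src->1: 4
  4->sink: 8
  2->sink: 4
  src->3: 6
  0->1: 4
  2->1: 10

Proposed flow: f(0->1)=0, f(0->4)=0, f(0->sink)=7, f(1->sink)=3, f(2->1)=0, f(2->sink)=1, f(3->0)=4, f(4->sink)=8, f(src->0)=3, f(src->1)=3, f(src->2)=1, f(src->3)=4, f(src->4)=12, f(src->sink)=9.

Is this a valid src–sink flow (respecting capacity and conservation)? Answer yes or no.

Capacity violated on src->4: flow 12 > capacity 9.

No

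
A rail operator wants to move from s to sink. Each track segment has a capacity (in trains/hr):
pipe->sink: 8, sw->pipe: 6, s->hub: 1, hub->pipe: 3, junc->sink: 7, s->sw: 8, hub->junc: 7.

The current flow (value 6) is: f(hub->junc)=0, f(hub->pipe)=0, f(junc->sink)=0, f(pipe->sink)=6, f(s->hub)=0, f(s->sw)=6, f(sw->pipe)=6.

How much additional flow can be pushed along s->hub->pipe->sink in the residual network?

1

Residual capacities along the path: s->hub: 1, hub->pipe: 3, pipe->sink: 2.
Minimum is 1.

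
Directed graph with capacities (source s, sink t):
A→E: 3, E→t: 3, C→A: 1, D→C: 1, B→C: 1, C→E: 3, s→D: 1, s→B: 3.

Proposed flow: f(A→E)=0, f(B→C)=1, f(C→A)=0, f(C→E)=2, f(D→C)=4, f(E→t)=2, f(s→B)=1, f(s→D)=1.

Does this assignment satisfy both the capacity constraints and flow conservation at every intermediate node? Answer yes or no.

No

Capacity violated on D→C: flow 4 > capacity 1.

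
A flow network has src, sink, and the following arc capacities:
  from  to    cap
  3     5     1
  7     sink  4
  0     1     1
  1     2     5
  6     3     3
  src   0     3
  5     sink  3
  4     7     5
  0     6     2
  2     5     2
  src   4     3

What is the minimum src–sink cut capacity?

Max flow = 5 (via 3 augmenting paths).
In the residual at optimum, the set reachable from src is {0, 3, 6, src}.
Cut edges: 0→1 (cap 1), 3→5 (cap 1), src→4 (cap 3). Sum = 5.

5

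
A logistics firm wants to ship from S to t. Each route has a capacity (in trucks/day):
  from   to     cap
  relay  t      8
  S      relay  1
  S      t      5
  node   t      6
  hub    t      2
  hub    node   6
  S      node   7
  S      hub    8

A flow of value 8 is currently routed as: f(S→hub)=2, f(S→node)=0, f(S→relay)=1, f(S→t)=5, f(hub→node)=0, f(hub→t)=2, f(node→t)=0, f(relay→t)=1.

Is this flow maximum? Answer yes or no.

Residual path S→node→t has bottleneck 6 > 0.
Pushing 6 along it raises the flow to 14, so the given flow is not maximum.

No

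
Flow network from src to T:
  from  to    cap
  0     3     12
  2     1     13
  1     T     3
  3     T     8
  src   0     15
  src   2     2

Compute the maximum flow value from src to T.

10

Augment src→0→3→T: bottleneck 8. Total 8.
Augment src→2→1→T: bottleneck 2. Total 10.
No augmenting path remains in the residual graph.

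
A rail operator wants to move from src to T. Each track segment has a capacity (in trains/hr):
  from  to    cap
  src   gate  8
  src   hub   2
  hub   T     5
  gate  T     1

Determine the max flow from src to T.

3

Augment src→gate→T: bottleneck 1. Total 1.
Augment src→hub→T: bottleneck 2. Total 3.
No augmenting path remains in the residual graph.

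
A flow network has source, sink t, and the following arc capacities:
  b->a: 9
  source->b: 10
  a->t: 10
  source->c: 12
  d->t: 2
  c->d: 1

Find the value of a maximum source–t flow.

10

Augment source->b->a->t: bottleneck 9. Total 9.
Augment source->c->d->t: bottleneck 1. Total 10.
No augmenting path remains in the residual graph.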